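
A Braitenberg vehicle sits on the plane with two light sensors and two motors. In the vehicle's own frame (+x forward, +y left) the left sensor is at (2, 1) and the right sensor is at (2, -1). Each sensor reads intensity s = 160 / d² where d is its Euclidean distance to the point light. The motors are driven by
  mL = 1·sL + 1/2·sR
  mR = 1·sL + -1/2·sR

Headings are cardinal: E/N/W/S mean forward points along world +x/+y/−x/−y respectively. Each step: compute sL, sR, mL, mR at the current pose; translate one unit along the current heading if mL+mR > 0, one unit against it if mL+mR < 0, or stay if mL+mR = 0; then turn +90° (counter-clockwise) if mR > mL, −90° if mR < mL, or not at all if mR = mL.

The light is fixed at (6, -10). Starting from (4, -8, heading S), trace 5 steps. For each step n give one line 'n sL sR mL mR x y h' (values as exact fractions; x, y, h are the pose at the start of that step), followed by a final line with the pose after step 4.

n=0: pose=(4,-8,S); sL=160, sR=160/9; mL=1520/9, mR=1360/9; mL+mR=320 → advance +1; mR−mL=-160/9 → turn -1·90°
n=1: pose=(4,-9,W); sL=10, sR=8; mL=14, mR=6; mL+mR=20 → advance +1; mR−mL=-8 → turn -1·90°
n=2: pose=(3,-9,N); sL=32/5, sR=160/13; mL=816/65, mR=16/65; mL+mR=64/5 → advance +1; mR−mL=-160/13 → turn -1·90°
n=3: pose=(3,-8,E); sL=16, sR=80; mL=56, mR=-24; mL+mR=32 → advance +1; mR−mL=-80 → turn -1·90°
n=4: pose=(4,-8,S); sL=160, sR=160/9; mL=1520/9, mR=1360/9; mL+mR=320 → advance +1; mR−mL=-160/9 → turn -1·90°

0 160 160/9 1520/9 1360/9 4 -8 S
1 10 8 14 6 4 -9 W
2 32/5 160/13 816/65 16/65 3 -9 N
3 16 80 56 -24 3 -8 E
4 160 160/9 1520/9 1360/9 4 -8 S
final 4 -9 W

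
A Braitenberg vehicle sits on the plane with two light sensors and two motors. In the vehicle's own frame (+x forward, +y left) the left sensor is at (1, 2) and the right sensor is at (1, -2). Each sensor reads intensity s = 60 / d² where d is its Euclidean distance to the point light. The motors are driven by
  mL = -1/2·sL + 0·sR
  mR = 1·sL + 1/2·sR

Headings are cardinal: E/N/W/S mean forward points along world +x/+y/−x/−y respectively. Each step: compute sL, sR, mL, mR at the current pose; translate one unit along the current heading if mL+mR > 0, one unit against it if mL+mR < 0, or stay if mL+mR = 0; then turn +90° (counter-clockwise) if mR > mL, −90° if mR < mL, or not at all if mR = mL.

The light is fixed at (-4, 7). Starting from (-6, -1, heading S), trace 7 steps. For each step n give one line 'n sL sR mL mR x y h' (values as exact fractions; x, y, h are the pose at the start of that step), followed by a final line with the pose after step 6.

0 20/27 60/97 -10/27 2750/2619 -6 -1 S
1 6/5 30/61 -3/5 441/305 -6 -2 E
2 60/73 12/13 -30/73 1218/949 -5 -2 N
3 15/26 3/2 -15/52 69/52 -5 -1 W
4 20/27 60/97 -10/27 2750/2619 -6 -1 S
5 6/5 30/61 -3/5 441/305 -6 -2 E
6 60/73 12/13 -30/73 1218/949 -5 -2 N
final -5 -1 W

n=0: pose=(-6,-1,S); sL=20/27, sR=60/97; mL=-10/27, mR=2750/2619; mL+mR=1780/2619 → advance +1; mR−mL=1240/873 → turn +1·90°
n=1: pose=(-6,-2,E); sL=6/5, sR=30/61; mL=-3/5, mR=441/305; mL+mR=258/305 → advance +1; mR−mL=624/305 → turn +1·90°
n=2: pose=(-5,-2,N); sL=60/73, sR=12/13; mL=-30/73, mR=1218/949; mL+mR=828/949 → advance +1; mR−mL=1608/949 → turn +1·90°
n=3: pose=(-5,-1,W); sL=15/26, sR=3/2; mL=-15/52, mR=69/52; mL+mR=27/26 → advance +1; mR−mL=21/13 → turn +1·90°
n=4: pose=(-6,-1,S); sL=20/27, sR=60/97; mL=-10/27, mR=2750/2619; mL+mR=1780/2619 → advance +1; mR−mL=1240/873 → turn +1·90°
n=5: pose=(-6,-2,E); sL=6/5, sR=30/61; mL=-3/5, mR=441/305; mL+mR=258/305 → advance +1; mR−mL=624/305 → turn +1·90°
n=6: pose=(-5,-2,N); sL=60/73, sR=12/13; mL=-30/73, mR=1218/949; mL+mR=828/949 → advance +1; mR−mL=1608/949 → turn +1·90°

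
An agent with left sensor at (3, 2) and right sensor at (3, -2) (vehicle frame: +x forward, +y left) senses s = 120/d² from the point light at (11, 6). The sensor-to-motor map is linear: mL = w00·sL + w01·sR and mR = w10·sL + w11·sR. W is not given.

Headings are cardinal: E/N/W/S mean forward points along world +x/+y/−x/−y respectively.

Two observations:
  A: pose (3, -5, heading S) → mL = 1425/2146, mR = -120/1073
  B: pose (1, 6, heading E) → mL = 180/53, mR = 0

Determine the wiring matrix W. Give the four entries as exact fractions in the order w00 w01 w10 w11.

1/2 1 -1 1

obs A: pose=(3,-5,S) → sL=15/29, sR=15/37, mL=1425/2146, mR=-120/1073
obs B: pose=(1,6,E) → sL=120/53, sR=120/53, mL=180/53, mR=0
sensor matrix S = [[15/29, 15/37], [120/53, 120/53]]; det S = 14400/56869
solve [mL_A; mL_B] = S·[w00; w01] and [mR_A; mR_B] = S·[w10; w11]:
  w00 = 1/2, w01 = 1, w10 = -1, w11 = 1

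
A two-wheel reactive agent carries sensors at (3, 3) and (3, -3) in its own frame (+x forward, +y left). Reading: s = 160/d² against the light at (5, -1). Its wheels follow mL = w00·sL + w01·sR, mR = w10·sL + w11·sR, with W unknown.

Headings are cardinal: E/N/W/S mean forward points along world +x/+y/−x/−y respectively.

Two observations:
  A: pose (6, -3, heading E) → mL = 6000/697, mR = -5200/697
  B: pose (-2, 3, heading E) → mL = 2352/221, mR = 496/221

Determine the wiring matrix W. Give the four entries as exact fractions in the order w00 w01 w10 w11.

obs A: pose=(6,-3,E) → sL=160/17, sR=160/41, mL=6000/697, mR=-5200/697
obs B: pose=(-2,3,E) → sL=32/13, sR=160/17, mL=2352/221, mR=496/221
sensor matrix S = [[160/17, 160/41], [32/13, 160/17]]; det S = 12165120/154037
solve [mL_A; mL_B] = S·[w00; w01] and [mR_A; mR_B] = S·[w10; w11]:
  w00 = 1/2, w01 = 1, w10 = -1, w11 = 1/2

1/2 1 -1 1/2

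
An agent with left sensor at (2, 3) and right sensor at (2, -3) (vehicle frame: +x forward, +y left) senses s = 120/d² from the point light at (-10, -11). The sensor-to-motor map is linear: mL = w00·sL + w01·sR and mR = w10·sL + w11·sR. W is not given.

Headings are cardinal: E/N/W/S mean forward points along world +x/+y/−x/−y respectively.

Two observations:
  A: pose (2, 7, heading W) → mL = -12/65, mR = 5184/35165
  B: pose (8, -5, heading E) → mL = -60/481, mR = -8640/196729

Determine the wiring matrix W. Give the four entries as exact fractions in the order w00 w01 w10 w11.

obs A: pose=(2,7,W) → sL=24/65, sR=120/541, mL=-12/65, mR=5184/35165
obs B: pose=(8,-5,E) → sL=120/481, sR=120/409, mL=-60/481, mR=-8640/196729
sensor matrix S = [[24/65, 120/541], [120/481, 120/409]]; det S = 5640192/106430389
solve [mL_A; mL_B] = S·[w00; w01] and [mR_A; mR_B] = S·[w10; w11]:
  w00 = -1/2, w01 = 0, w10 = 1, w11 = -1

-1/2 0 1 -1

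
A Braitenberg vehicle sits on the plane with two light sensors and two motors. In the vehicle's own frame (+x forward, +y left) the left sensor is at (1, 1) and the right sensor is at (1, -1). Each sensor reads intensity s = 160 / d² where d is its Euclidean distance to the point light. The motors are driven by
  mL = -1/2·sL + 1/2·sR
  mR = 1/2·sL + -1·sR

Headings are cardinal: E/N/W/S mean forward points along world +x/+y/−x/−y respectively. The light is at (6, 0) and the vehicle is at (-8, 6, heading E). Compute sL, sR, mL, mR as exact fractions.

80/109 80/97 480/10573 -4840/10573

left sensor world pos  = (-7, 7); dL² = 218
right sensor world pos = (-7, 5); dR² = 194
sL = 160/218 = 80/109
sR = 160/194 = 80/97
mL = -1/2·sL + 1/2·sR = 480/10573
mR = 1/2·sL + -1·sR = -4840/10573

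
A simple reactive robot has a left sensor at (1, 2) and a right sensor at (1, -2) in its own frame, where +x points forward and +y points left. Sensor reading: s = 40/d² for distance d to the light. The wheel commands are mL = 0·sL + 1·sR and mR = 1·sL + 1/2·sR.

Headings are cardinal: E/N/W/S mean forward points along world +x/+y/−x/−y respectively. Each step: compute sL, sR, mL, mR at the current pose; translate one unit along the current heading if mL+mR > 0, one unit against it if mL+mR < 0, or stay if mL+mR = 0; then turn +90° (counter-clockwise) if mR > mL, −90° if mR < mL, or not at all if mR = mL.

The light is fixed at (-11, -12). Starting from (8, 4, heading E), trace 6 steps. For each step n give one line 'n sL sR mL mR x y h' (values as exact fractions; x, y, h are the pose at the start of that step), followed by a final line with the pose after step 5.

n=0: pose=(8,4,E); sL=10/181, sR=10/149; mL=10/149, mR=2395/26969; mL+mR=4205/26969 → advance +1; mR−mL=585/26969 → turn +1·90°
n=1: pose=(9,4,N); sL=40/613, sR=40/773; mL=40/773, mR=43180/473849; mL+mR=67700/473849 → advance +1; mR−mL=18660/473849 → turn +1·90°
n=2: pose=(9,5,W); sL=20/293, sR=20/361; mL=20/361, mR=10150/105773; mL+mR=16010/105773 → advance +1; mR−mL=4290/105773 → turn +1·90°
n=3: pose=(8,5,S); sL=40/697, sR=8/109; mL=8/109, mR=7148/75973; mL+mR=12724/75973 → advance +1; mR−mL=1572/75973 → turn +1·90°
n=4: pose=(8,4,E); sL=10/181, sR=10/149; mL=10/149, mR=2395/26969; mL+mR=4205/26969 → advance +1; mR−mL=585/26969 → turn +1·90°
n=5: pose=(9,4,N); sL=40/613, sR=40/773; mL=40/773, mR=43180/473849; mL+mR=67700/473849 → advance +1; mR−mL=18660/473849 → turn +1·90°

0 10/181 10/149 10/149 2395/26969 8 4 E
1 40/613 40/773 40/773 43180/473849 9 4 N
2 20/293 20/361 20/361 10150/105773 9 5 W
3 40/697 8/109 8/109 7148/75973 8 5 S
4 10/181 10/149 10/149 2395/26969 8 4 E
5 40/613 40/773 40/773 43180/473849 9 4 N
final 9 5 W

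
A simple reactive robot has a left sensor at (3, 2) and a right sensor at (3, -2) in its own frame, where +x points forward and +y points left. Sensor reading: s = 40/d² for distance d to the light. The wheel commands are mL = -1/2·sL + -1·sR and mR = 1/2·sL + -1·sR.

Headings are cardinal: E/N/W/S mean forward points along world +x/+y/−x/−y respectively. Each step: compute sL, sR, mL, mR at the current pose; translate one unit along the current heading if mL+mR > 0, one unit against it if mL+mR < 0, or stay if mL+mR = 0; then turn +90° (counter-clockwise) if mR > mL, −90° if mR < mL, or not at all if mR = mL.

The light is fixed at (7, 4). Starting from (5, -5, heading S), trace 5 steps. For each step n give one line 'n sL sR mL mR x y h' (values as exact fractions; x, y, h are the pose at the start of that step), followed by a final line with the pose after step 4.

n=0: pose=(5,-5,S); sL=5/18, sR=1/4; mL=-7/18, mR=-1/9; mL+mR=-1/2 → advance -1; mR−mL=5/18 → turn +1·90°
n=1: pose=(5,-4,E); sL=40/37, sR=40/101; mL=-3500/3737, mR=540/3737; mL+mR=-80/101 → advance -1; mR−mL=40/37 → turn +1·90°
n=2: pose=(4,-4,N); sL=4/5, sR=20/13; mL=-126/65, mR=-74/65; mL+mR=-40/13 → advance -1; mR−mL=4/5 → turn +1·90°
n=3: pose=(4,-5,W); sL=40/157, sR=8/17; mL=-1596/2669, mR=-916/2669; mL+mR=-16/17 → advance -1; mR−mL=40/157 → turn +1·90°
n=4: pose=(5,-5,S); sL=5/18, sR=1/4; mL=-7/18, mR=-1/9; mL+mR=-1/2 → advance -1; mR−mL=5/18 → turn +1·90°

0 5/18 1/4 -7/18 -1/9 5 -5 S
1 40/37 40/101 -3500/3737 540/3737 5 -4 E
2 4/5 20/13 -126/65 -74/65 4 -4 N
3 40/157 8/17 -1596/2669 -916/2669 4 -5 W
4 5/18 1/4 -7/18 -1/9 5 -5 S
final 5 -4 E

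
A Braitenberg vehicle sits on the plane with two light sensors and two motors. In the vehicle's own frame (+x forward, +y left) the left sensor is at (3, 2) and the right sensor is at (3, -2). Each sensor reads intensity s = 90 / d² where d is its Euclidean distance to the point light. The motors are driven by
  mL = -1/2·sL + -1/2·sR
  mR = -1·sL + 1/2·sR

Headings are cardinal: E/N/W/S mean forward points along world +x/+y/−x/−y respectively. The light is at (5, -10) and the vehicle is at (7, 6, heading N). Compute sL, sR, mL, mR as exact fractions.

left sensor world pos  = (5, 9); dL² = 361
right sensor world pos = (9, 9); dR² = 377
sL = 90/361 = 90/361
sR = 90/377 = 90/377
mL = -1/2·sL + -1/2·sR = -33210/136097
mR = -1·sL + 1/2·sR = -17685/136097

90/361 90/377 -33210/136097 -17685/136097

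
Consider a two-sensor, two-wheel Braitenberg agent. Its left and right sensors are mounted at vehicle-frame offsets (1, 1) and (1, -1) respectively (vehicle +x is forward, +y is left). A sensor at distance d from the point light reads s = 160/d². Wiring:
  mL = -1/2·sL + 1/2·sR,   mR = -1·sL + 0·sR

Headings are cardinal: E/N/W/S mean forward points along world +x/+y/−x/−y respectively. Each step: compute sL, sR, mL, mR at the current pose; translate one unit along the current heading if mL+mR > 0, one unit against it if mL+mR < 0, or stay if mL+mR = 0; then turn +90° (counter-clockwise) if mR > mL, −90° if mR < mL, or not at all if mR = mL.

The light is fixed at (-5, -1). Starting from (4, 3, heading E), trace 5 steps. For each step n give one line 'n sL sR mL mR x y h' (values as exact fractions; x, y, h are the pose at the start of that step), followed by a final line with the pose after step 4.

0 32/25 160/109 256/2725 -32/25 4 3 E
1 16/9 80/29 128/261 -16/9 3 3 S
2 32/13 32/17 -64/221 -32/13 3 4 W
3 8/5 20/17 -18/85 -8/5 4 4 N
4 32/25 160/109 256/2725 -32/25 4 3 E
final 3 3 S

n=0: pose=(4,3,E); sL=32/25, sR=160/109; mL=256/2725, mR=-32/25; mL+mR=-3232/2725 → advance -1; mR−mL=-3744/2725 → turn -1·90°
n=1: pose=(3,3,S); sL=16/9, sR=80/29; mL=128/261, mR=-16/9; mL+mR=-112/87 → advance -1; mR−mL=-592/261 → turn -1·90°
n=2: pose=(3,4,W); sL=32/13, sR=32/17; mL=-64/221, mR=-32/13; mL+mR=-608/221 → advance -1; mR−mL=-480/221 → turn -1·90°
n=3: pose=(4,4,N); sL=8/5, sR=20/17; mL=-18/85, mR=-8/5; mL+mR=-154/85 → advance -1; mR−mL=-118/85 → turn -1·90°
n=4: pose=(4,3,E); sL=32/25, sR=160/109; mL=256/2725, mR=-32/25; mL+mR=-3232/2725 → advance -1; mR−mL=-3744/2725 → turn -1·90°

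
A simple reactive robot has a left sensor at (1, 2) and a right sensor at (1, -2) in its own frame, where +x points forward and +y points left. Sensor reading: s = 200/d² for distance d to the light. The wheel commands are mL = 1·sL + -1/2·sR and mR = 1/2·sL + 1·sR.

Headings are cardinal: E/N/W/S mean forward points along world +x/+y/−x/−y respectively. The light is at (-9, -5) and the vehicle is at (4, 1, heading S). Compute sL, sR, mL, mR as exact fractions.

4/5 100/73 42/365 646/365

left sensor world pos  = (6, 0); dL² = 250
right sensor world pos = (2, 0); dR² = 146
sL = 200/250 = 4/5
sR = 200/146 = 100/73
mL = 1·sL + -1/2·sR = 42/365
mR = 1/2·sL + 1·sR = 646/365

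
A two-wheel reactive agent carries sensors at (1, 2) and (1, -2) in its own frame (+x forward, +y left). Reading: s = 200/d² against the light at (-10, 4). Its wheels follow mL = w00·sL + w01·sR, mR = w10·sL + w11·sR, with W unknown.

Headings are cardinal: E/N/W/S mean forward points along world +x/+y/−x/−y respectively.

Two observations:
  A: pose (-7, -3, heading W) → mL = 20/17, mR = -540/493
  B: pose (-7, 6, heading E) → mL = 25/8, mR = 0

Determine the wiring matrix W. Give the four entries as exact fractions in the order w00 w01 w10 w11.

1/2 0 1 -1/2

obs A: pose=(-7,-3,W) → sL=40/17, sR=200/29, mL=20/17, mR=-540/493
obs B: pose=(-7,6,E) → sL=25/4, sR=25/2, mL=25/8, mR=0
sensor matrix S = [[40/17, 200/29], [25/4, 25/2]]; det S = -6750/493
solve [mL_A; mL_B] = S·[w00; w01] and [mR_A; mR_B] = S·[w10; w11]:
  w00 = 1/2, w01 = 0, w10 = 1, w11 = -1/2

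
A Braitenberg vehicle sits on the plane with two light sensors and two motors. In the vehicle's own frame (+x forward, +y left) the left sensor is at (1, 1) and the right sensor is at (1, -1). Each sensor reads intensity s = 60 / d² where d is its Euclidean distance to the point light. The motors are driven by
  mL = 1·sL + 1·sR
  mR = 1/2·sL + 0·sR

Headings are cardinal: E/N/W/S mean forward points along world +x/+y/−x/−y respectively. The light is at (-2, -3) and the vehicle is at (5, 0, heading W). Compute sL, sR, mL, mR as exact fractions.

left sensor world pos  = (4, -1); dL² = 40
right sensor world pos = (4, 1); dR² = 52
sL = 60/40 = 3/2
sR = 60/52 = 15/13
mL = 1·sL + 1·sR = 69/26
mR = 1/2·sL + 0·sR = 3/4

3/2 15/13 69/26 3/4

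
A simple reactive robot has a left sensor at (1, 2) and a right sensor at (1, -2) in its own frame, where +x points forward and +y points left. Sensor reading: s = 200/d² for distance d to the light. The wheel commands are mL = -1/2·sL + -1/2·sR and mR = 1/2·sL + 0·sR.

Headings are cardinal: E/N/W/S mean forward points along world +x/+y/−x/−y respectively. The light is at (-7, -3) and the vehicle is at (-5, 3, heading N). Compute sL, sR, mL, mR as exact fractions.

left sensor world pos  = (-7, 4); dL² = 49
right sensor world pos = (-3, 4); dR² = 65
sL = 200/49 = 200/49
sR = 200/65 = 40/13
mL = -1/2·sL + -1/2·sR = -2280/637
mR = 1/2·sL + 0·sR = 100/49

200/49 40/13 -2280/637 100/49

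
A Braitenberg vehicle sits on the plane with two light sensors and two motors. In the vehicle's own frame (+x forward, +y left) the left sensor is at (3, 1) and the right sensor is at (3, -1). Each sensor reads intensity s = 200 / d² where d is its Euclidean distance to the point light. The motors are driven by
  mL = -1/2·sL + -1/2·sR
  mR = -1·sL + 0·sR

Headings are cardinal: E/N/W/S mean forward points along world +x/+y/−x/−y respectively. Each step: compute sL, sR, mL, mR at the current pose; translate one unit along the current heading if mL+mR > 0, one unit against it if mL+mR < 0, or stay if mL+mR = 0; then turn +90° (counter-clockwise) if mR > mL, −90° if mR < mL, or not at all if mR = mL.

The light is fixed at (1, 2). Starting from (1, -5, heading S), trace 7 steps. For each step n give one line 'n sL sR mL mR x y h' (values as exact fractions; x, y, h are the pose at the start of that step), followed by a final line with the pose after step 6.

0 200/101 200/101 -200/101 -200/101 1 -5 S
1 100/41 100/41 -100/41 -100/41 1 -4 S
2 40/13 40/13 -40/13 -40/13 1 -3 S
3 4 4 -4 -4 1 -2 S
4 200/37 200/37 -200/37 -200/37 1 -1 S
5 100/13 100/13 -100/13 -100/13 1 0 S
6 200/17 200/17 -200/17 -200/17 1 1 S
final 1 2 S

n=0: pose=(1,-5,S); sL=200/101, sR=200/101; mL=-200/101, mR=-200/101; mL+mR=-400/101 → advance -1; mR−mL=0 → turn +0·90°
n=1: pose=(1,-4,S); sL=100/41, sR=100/41; mL=-100/41, mR=-100/41; mL+mR=-200/41 → advance -1; mR−mL=0 → turn +0·90°
n=2: pose=(1,-3,S); sL=40/13, sR=40/13; mL=-40/13, mR=-40/13; mL+mR=-80/13 → advance -1; mR−mL=0 → turn +0·90°
n=3: pose=(1,-2,S); sL=4, sR=4; mL=-4, mR=-4; mL+mR=-8 → advance -1; mR−mL=0 → turn +0·90°
n=4: pose=(1,-1,S); sL=200/37, sR=200/37; mL=-200/37, mR=-200/37; mL+mR=-400/37 → advance -1; mR−mL=0 → turn +0·90°
n=5: pose=(1,0,S); sL=100/13, sR=100/13; mL=-100/13, mR=-100/13; mL+mR=-200/13 → advance -1; mR−mL=0 → turn +0·90°
n=6: pose=(1,1,S); sL=200/17, sR=200/17; mL=-200/17, mR=-200/17; mL+mR=-400/17 → advance -1; mR−mL=0 → turn +0·90°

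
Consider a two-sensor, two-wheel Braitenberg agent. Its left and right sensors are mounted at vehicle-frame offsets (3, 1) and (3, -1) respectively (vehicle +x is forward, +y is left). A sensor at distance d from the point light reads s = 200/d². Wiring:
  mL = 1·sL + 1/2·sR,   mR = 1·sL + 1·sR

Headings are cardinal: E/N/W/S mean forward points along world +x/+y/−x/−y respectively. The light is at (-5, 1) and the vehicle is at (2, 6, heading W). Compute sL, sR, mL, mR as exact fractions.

25/4 50/13 425/52 525/52

left sensor world pos  = (-1, 5); dL² = 32
right sensor world pos = (-1, 7); dR² = 52
sL = 200/32 = 25/4
sR = 200/52 = 50/13
mL = 1·sL + 1/2·sR = 425/52
mR = 1·sL + 1·sR = 525/52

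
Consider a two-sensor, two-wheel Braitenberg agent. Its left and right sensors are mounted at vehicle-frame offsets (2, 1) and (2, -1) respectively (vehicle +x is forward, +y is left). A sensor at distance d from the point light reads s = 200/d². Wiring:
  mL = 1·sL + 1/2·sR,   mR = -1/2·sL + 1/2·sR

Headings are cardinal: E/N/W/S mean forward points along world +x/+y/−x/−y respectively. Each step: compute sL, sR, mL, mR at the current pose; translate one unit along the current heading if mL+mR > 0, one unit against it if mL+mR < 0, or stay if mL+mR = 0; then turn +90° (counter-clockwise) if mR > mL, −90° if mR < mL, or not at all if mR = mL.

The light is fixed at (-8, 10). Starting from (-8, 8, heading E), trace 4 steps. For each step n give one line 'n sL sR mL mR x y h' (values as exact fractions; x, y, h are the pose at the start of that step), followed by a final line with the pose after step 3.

n=0: pose=(-8,8,E); sL=40, sR=200/13; mL=620/13, mR=-160/13; mL+mR=460/13 → advance +1; mR−mL=-60 → turn -1·90°
n=1: pose=(-7,8,S); sL=10, sR=25/2; mL=65/4, mR=5/4; mL+mR=35/2 → advance +1; mR−mL=-15 → turn -1·90°
n=2: pose=(-7,7,W); sL=200/17, sR=40; mL=540/17, mR=240/17; mL+mR=780/17 → advance +1; mR−mL=-300/17 → turn -1·90°
n=3: pose=(-8,7,N); sL=100, sR=100; mL=150, mR=0; mL+mR=150 → advance +1; mR−mL=-150 → turn -1·90°

0 40 200/13 620/13 -160/13 -8 8 E
1 10 25/2 65/4 5/4 -7 8 S
2 200/17 40 540/17 240/17 -7 7 W
3 100 100 150 0 -8 7 N
final -8 8 E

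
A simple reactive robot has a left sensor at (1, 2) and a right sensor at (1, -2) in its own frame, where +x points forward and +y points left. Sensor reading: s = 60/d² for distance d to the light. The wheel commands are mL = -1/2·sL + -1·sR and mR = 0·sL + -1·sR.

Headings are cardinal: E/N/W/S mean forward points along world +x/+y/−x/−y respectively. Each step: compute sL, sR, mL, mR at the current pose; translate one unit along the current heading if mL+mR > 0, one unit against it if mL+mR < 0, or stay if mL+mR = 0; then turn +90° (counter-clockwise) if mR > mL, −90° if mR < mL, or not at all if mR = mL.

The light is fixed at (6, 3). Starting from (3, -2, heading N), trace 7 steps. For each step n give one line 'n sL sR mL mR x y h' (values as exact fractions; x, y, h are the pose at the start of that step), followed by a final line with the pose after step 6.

n=0: pose=(3,-2,N); sL=60/41, sR=60/17; mL=-2970/697, mR=-60/17; mL+mR=-5430/697 → advance -1; mR−mL=30/41 → turn +1·90°
n=1: pose=(3,-3,W); sL=3/4, sR=15/8; mL=-9/4, mR=-15/8; mL+mR=-33/8 → advance -1; mR−mL=3/8 → turn +1·90°
n=2: pose=(4,-3,S); sL=60/49, sR=12/13; mL=-978/637, mR=-12/13; mL+mR=-1566/637 → advance -1; mR−mL=30/49 → turn +1·90°
n=3: pose=(4,-2,E); sL=6, sR=6/5; mL=-21/5, mR=-6/5; mL+mR=-27/5 → advance -1; mR−mL=3 → turn +1·90°
n=4: pose=(3,-2,N); sL=60/41, sR=60/17; mL=-2970/697, mR=-60/17; mL+mR=-5430/697 → advance -1; mR−mL=30/41 → turn +1·90°
n=5: pose=(3,-3,W); sL=3/4, sR=15/8; mL=-9/4, mR=-15/8; mL+mR=-33/8 → advance -1; mR−mL=3/8 → turn +1·90°
n=6: pose=(4,-3,S); sL=60/49, sR=12/13; mL=-978/637, mR=-12/13; mL+mR=-1566/637 → advance -1; mR−mL=30/49 → turn +1·90°

0 60/41 60/17 -2970/697 -60/17 3 -2 N
1 3/4 15/8 -9/4 -15/8 3 -3 W
2 60/49 12/13 -978/637 -12/13 4 -3 S
3 6 6/5 -21/5 -6/5 4 -2 E
4 60/41 60/17 -2970/697 -60/17 3 -2 N
5 3/4 15/8 -9/4 -15/8 3 -3 W
6 60/49 12/13 -978/637 -12/13 4 -3 S
final 4 -2 E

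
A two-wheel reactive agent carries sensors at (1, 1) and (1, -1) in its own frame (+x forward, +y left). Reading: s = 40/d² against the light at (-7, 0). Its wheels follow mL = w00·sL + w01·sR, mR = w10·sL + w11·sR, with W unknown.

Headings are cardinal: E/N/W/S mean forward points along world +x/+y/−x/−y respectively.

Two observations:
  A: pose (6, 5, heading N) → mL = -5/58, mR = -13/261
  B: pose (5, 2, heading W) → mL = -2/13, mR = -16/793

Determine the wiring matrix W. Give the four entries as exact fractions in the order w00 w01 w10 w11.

0 -1/2 -1 1

obs A: pose=(6,5,N) → sL=2/9, sR=5/29, mL=-5/58, mR=-13/261
obs B: pose=(5,2,W) → sL=20/61, sR=4/13, mL=-2/13, mR=-16/793
sensor matrix S = [[2/9, 5/29], [20/61, 4/13]]; det S = 2452/206973
solve [mL_A; mL_B] = S·[w00; w01] and [mR_A; mR_B] = S·[w10; w11]:
  w00 = 0, w01 = -1/2, w10 = -1, w11 = 1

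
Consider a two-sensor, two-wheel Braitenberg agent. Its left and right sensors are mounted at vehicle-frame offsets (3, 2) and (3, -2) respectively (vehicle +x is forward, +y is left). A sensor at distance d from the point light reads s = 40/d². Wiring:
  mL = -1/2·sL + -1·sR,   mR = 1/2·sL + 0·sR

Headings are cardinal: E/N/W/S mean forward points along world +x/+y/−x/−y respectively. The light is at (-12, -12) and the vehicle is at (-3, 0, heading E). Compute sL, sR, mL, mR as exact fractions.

left sensor world pos  = (0, 2); dL² = 340
right sensor world pos = (0, -2); dR² = 244
sL = 40/340 = 2/17
sR = 40/244 = 10/61
mL = -1/2·sL + -1·sR = -231/1037
mR = 1/2·sL + 0·sR = 1/17

2/17 10/61 -231/1037 1/17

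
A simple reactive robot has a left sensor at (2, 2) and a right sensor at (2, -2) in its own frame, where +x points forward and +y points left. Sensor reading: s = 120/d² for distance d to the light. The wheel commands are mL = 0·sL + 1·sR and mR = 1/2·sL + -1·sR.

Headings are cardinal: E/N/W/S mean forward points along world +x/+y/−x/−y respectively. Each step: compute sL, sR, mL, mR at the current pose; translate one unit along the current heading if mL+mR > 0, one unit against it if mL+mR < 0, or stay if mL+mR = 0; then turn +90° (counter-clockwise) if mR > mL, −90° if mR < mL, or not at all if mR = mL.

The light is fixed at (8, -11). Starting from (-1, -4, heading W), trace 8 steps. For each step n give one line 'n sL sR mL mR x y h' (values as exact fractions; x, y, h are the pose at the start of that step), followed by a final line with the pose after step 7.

0 60/73 60/101 60/101 -1350/7373 -1 -4 W
1 8/15 24/29 24/29 -244/435 -2 -4 N
2 30/41 6/5 6/5 -171/205 -2 -3 E
3 24/17 120/157 120/157 -156/2669 -1 -3 S
4 60/73 60/101 60/101 -1350/7373 -1 -4 W
5 8/15 24/29 24/29 -244/435 -2 -4 N
6 30/41 6/5 6/5 -171/205 -2 -3 E
7 24/17 120/157 120/157 -156/2669 -1 -3 S
final -1 -4 W

n=0: pose=(-1,-4,W); sL=60/73, sR=60/101; mL=60/101, mR=-1350/7373; mL+mR=30/73 → advance +1; mR−mL=-5730/7373 → turn -1·90°
n=1: pose=(-2,-4,N); sL=8/15, sR=24/29; mL=24/29, mR=-244/435; mL+mR=4/15 → advance +1; mR−mL=-604/435 → turn -1·90°
n=2: pose=(-2,-3,E); sL=30/41, sR=6/5; mL=6/5, mR=-171/205; mL+mR=15/41 → advance +1; mR−mL=-417/205 → turn -1·90°
n=3: pose=(-1,-3,S); sL=24/17, sR=120/157; mL=120/157, mR=-156/2669; mL+mR=12/17 → advance +1; mR−mL=-2196/2669 → turn -1·90°
n=4: pose=(-1,-4,W); sL=60/73, sR=60/101; mL=60/101, mR=-1350/7373; mL+mR=30/73 → advance +1; mR−mL=-5730/7373 → turn -1·90°
n=5: pose=(-2,-4,N); sL=8/15, sR=24/29; mL=24/29, mR=-244/435; mL+mR=4/15 → advance +1; mR−mL=-604/435 → turn -1·90°
n=6: pose=(-2,-3,E); sL=30/41, sR=6/5; mL=6/5, mR=-171/205; mL+mR=15/41 → advance +1; mR−mL=-417/205 → turn -1·90°
n=7: pose=(-1,-3,S); sL=24/17, sR=120/157; mL=120/157, mR=-156/2669; mL+mR=12/17 → advance +1; mR−mL=-2196/2669 → turn -1·90°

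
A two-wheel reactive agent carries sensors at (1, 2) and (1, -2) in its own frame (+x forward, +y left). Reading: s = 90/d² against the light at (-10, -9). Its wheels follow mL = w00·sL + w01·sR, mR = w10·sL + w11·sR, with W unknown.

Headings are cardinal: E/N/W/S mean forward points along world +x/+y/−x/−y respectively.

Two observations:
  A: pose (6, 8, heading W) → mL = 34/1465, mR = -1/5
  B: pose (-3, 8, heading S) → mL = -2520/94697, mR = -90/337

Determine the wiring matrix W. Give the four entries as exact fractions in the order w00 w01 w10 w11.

obs A: pose=(6,8,W) → sL=1/5, sR=45/293, mL=34/1465, mR=-1/5
obs B: pose=(-3,8,S) → sL=90/337, sR=90/281, mL=-2520/94697, mR=-90/337
sensor matrix S = [[1/5, 45/293], [90/337, 90/281]]; det S = 639288/27746221
solve [mL_A; mL_B] = S·[w00; w01] and [mR_A; mR_B] = S·[w10; w11]:
  w00 = 1/2, w01 = -1/2, w10 = -1, w11 = 0

1/2 -1/2 -1 0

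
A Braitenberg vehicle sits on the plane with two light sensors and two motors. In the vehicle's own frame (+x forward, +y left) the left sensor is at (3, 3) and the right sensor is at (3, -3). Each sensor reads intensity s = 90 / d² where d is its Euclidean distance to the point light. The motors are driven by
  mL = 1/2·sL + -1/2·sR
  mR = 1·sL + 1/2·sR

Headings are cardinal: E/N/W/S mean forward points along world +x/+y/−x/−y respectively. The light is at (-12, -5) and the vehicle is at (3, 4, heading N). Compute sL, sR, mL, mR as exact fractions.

5/16 5/26 25/416 85/208

left sensor world pos  = (0, 7); dL² = 288
right sensor world pos = (6, 7); dR² = 468
sL = 90/288 = 5/16
sR = 90/468 = 5/26
mL = 1/2·sL + -1/2·sR = 25/416
mR = 1·sL + 1/2·sR = 85/208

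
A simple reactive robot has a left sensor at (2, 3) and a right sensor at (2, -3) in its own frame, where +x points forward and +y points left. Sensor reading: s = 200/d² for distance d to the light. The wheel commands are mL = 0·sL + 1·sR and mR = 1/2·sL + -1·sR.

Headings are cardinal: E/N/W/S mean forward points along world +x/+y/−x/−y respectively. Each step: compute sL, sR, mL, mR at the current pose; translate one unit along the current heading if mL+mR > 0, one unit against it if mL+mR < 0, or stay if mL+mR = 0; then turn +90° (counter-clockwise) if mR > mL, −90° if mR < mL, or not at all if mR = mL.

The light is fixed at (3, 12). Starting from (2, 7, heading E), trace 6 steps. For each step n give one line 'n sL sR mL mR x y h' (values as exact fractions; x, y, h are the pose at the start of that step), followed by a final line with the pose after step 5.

n=0: pose=(2,7,E); sL=40, sR=40/13; mL=40/13, mR=220/13; mL+mR=20 → advance +1; mR−mL=180/13 → turn +1·90°
n=1: pose=(3,7,N); sL=100/9, sR=100/9; mL=100/9, mR=-50/9; mL+mR=50/9 → advance +1; mR−mL=-50/3 → turn -1·90°
n=2: pose=(3,8,E); sL=40, sR=200/53; mL=200/53, mR=860/53; mL+mR=20 → advance +1; mR−mL=660/53 → turn +1·90°
n=3: pose=(4,8,N); sL=25, sR=10; mL=10, mR=5/2; mL+mR=25/2 → advance +1; mR−mL=-15/2 → turn -1·90°
n=4: pose=(4,9,E); sL=200/9, sR=40/9; mL=40/9, mR=20/3; mL+mR=100/9 → advance +1; mR−mL=20/9 → turn +1·90°
n=5: pose=(5,9,N); sL=100, sR=100/13; mL=100/13, mR=550/13; mL+mR=50 → advance +1; mR−mL=450/13 → turn +1·90°

0 40 40/13 40/13 220/13 2 7 E
1 100/9 100/9 100/9 -50/9 3 7 N
2 40 200/53 200/53 860/53 3 8 E
3 25 10 10 5/2 4 8 N
4 200/9 40/9 40/9 20/3 4 9 E
5 100 100/13 100/13 550/13 5 9 N
final 5 10 W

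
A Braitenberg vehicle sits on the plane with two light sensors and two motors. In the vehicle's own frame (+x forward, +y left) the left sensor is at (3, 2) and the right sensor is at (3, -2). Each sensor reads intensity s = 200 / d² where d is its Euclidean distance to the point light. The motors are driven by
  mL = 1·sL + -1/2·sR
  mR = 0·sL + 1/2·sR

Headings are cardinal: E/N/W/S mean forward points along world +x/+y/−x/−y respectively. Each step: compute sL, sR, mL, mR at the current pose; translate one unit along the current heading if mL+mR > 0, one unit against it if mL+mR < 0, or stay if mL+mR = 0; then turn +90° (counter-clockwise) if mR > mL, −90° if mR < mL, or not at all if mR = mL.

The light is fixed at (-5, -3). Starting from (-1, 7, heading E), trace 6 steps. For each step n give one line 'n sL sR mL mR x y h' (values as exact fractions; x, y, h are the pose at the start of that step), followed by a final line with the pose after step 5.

0 200/193 200/113 3300/21809 100/113 -1 7 E
1 100/89 100/109 6450/9701 50/109 0 7 N
2 200/233 40/29 1140/6757 20/29 0 8 E
3 50/53 10/13 385/689 5/13 1 8 N
4 200/277 200/181 8500/50137 100/181 1 9 E
5 4/5 100/153 362/765 50/153 2 9 N
final 2 10 E

n=0: pose=(-1,7,E); sL=200/193, sR=200/113; mL=3300/21809, mR=100/113; mL+mR=200/193 → advance +1; mR−mL=16000/21809 → turn +1·90°
n=1: pose=(0,7,N); sL=100/89, sR=100/109; mL=6450/9701, mR=50/109; mL+mR=100/89 → advance +1; mR−mL=-2000/9701 → turn -1·90°
n=2: pose=(0,8,E); sL=200/233, sR=40/29; mL=1140/6757, mR=20/29; mL+mR=200/233 → advance +1; mR−mL=3520/6757 → turn +1·90°
n=3: pose=(1,8,N); sL=50/53, sR=10/13; mL=385/689, mR=5/13; mL+mR=50/53 → advance +1; mR−mL=-120/689 → turn -1·90°
n=4: pose=(1,9,E); sL=200/277, sR=200/181; mL=8500/50137, mR=100/181; mL+mR=200/277 → advance +1; mR−mL=19200/50137 → turn +1·90°
n=5: pose=(2,9,N); sL=4/5, sR=100/153; mL=362/765, mR=50/153; mL+mR=4/5 → advance +1; mR−mL=-112/765 → turn -1·90°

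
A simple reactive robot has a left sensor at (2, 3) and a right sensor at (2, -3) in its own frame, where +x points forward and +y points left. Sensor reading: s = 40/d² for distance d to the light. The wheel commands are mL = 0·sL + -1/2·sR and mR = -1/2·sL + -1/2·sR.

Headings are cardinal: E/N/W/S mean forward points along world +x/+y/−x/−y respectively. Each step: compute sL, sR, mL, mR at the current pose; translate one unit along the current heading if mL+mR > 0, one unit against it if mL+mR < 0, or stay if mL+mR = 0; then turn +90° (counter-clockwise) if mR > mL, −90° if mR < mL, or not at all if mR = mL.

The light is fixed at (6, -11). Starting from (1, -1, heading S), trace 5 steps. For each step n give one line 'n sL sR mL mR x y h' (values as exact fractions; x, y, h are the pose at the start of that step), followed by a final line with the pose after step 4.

n=0: pose=(1,-1,S); sL=10/17, sR=5/16; mL=-5/32, mR=-245/544; mL+mR=-165/272 → advance -1; mR−mL=-5/17 → turn -1·90°
n=1: pose=(1,0,W); sL=40/113, sR=8/49; mL=-4/49, mR=-1432/5537; mL+mR=-1884/5537 → advance -1; mR−mL=-20/113 → turn -1·90°
n=2: pose=(2,0,N); sL=20/109, sR=4/17; mL=-2/17, mR=-388/1853; mL+mR=-606/1853 → advance -1; mR−mL=-10/109 → turn -1·90°
n=3: pose=(2,-1,E); sL=40/173, sR=40/53; mL=-20/53, mR=-4520/9169; mL+mR=-7980/9169 → advance -1; mR−mL=-20/173 → turn -1·90°
n=4: pose=(1,-1,S); sL=10/17, sR=5/16; mL=-5/32, mR=-245/544; mL+mR=-165/272 → advance -1; mR−mL=-5/17 → turn -1·90°

0 10/17 5/16 -5/32 -245/544 1 -1 S
1 40/113 8/49 -4/49 -1432/5537 1 0 W
2 20/109 4/17 -2/17 -388/1853 2 0 N
3 40/173 40/53 -20/53 -4520/9169 2 -1 E
4 10/17 5/16 -5/32 -245/544 1 -1 S
final 1 0 W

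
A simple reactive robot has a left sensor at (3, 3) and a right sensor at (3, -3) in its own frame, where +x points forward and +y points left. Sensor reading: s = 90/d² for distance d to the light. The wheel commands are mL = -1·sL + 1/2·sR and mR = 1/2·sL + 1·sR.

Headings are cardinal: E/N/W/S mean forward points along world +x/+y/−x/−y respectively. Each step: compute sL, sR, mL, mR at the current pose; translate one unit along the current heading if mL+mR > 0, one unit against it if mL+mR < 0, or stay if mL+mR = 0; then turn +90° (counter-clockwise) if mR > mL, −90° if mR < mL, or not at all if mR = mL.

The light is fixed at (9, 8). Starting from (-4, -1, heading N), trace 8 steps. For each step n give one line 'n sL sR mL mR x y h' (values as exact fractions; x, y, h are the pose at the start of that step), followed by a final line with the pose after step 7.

n=0: pose=(-4,-1,N); sL=45/146, sR=45/68; mL=225/9928, mR=2025/2482; mL+mR=8325/9928 → advance +1; mR−mL=7875/9928 → turn +1·90°
n=1: pose=(-4,0,W); sL=90/377, sR=90/281; mL=-8325/105937, mR=46575/105937; mL+mR=38250/105937 → advance +1; mR−mL=54900/105937 → turn +1·90°
n=2: pose=(-5,0,S); sL=45/121, sR=9/41; mL=-2601/9922, mR=4023/9922; mL+mR=711/4961 → advance +1; mR−mL=3312/4961 → turn +1·90°
n=3: pose=(-5,-1,E); sL=90/157, sR=18/53; mL=-3357/8321, mR=5211/8321; mL+mR=1854/8321 → advance +1; mR−mL=8568/8321 → turn +1·90°
n=4: pose=(-4,-1,N); sL=45/146, sR=45/68; mL=225/9928, mR=2025/2482; mL+mR=8325/9928 → advance +1; mR−mL=7875/9928 → turn +1·90°
n=5: pose=(-4,0,W); sL=90/377, sR=90/281; mL=-8325/105937, mR=46575/105937; mL+mR=38250/105937 → advance +1; mR−mL=54900/105937 → turn +1·90°
n=6: pose=(-5,0,S); sL=45/121, sR=9/41; mL=-2601/9922, mR=4023/9922; mL+mR=711/4961 → advance +1; mR−mL=3312/4961 → turn +1·90°
n=7: pose=(-5,-1,E); sL=90/157, sR=18/53; mL=-3357/8321, mR=5211/8321; mL+mR=1854/8321 → advance +1; mR−mL=8568/8321 → turn +1·90°

0 45/146 45/68 225/9928 2025/2482 -4 -1 N
1 90/377 90/281 -8325/105937 46575/105937 -4 0 W
2 45/121 9/41 -2601/9922 4023/9922 -5 0 S
3 90/157 18/53 -3357/8321 5211/8321 -5 -1 E
4 45/146 45/68 225/9928 2025/2482 -4 -1 N
5 90/377 90/281 -8325/105937 46575/105937 -4 0 W
6 45/121 9/41 -2601/9922 4023/9922 -5 0 S
7 90/157 18/53 -3357/8321 5211/8321 -5 -1 E
final -4 -1 N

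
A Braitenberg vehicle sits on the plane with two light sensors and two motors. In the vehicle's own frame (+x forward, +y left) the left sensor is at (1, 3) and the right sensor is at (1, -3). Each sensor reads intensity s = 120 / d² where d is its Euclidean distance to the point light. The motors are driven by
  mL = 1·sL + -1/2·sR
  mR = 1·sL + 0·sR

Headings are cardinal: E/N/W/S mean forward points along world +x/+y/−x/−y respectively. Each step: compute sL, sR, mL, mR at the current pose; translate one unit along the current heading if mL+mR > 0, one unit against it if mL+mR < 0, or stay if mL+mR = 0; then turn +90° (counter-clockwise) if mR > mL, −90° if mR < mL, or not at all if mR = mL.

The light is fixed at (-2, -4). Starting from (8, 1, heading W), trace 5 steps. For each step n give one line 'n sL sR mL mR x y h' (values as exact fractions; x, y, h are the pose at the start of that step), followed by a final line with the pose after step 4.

n=0: pose=(8,1,W); sL=24/17, sR=24/29; mL=492/493, mR=24/17; mL+mR=1188/493 → advance +1; mR−mL=12/29 → turn +1·90°
n=1: pose=(7,1,S); sL=3/4, sR=30/13; mL=-21/52, mR=3/4; mL+mR=9/26 → advance +1; mR−mL=15/13 → turn +1·90°
n=2: pose=(7,0,E); sL=120/149, sR=120/101; mL=3180/15049, mR=120/149; mL+mR=15300/15049 → advance +1; mR−mL=60/101 → turn +1·90°
n=3: pose=(8,0,N); sL=60/37, sR=60/97; mL=4710/3589, mR=60/37; mL+mR=10530/3589 → advance +1; mR−mL=30/97 → turn +1·90°
n=4: pose=(8,1,W); sL=24/17, sR=24/29; mL=492/493, mR=24/17; mL+mR=1188/493 → advance +1; mR−mL=12/29 → turn +1·90°

0 24/17 24/29 492/493 24/17 8 1 W
1 3/4 30/13 -21/52 3/4 7 1 S
2 120/149 120/101 3180/15049 120/149 7 0 E
3 60/37 60/97 4710/3589 60/37 8 0 N
4 24/17 24/29 492/493 24/17 8 1 W
final 7 1 S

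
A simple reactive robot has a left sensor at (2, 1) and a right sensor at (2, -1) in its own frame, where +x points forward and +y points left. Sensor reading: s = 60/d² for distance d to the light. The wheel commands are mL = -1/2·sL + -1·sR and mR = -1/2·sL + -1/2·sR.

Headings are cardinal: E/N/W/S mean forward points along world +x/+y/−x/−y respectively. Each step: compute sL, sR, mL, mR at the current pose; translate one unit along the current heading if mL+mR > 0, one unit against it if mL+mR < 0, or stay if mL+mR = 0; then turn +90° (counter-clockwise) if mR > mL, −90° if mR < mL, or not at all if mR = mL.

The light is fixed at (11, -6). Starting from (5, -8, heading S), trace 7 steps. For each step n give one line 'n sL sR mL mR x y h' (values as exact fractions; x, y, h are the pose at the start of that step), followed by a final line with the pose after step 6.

n=0: pose=(5,-8,S); sL=60/41, sR=12/13; mL=-882/533, mR=-636/533; mL+mR=-1518/533 → advance -1; mR−mL=6/13 → turn +1·90°
n=1: pose=(5,-7,E); sL=15/4, sR=3; mL=-39/8, mR=-27/8; mL+mR=-33/4 → advance -1; mR−mL=3/2 → turn +1·90°
n=2: pose=(4,-7,N); sL=12/13, sR=60/37; mL=-1002/481, mR=-612/481; mL+mR=-1614/481 → advance -1; mR−mL=30/37 → turn +1·90°
n=3: pose=(4,-8,W); sL=2/3, sR=30/41; mL=-131/123, mR=-86/123; mL+mR=-217/123 → advance -1; mR−mL=15/41 → turn +1·90°
n=4: pose=(5,-8,S); sL=60/41, sR=12/13; mL=-882/533, mR=-636/533; mL+mR=-1518/533 → advance -1; mR−mL=6/13 → turn +1·90°
n=5: pose=(5,-7,E); sL=15/4, sR=3; mL=-39/8, mR=-27/8; mL+mR=-33/4 → advance -1; mR−mL=3/2 → turn +1·90°
n=6: pose=(4,-7,N); sL=12/13, sR=60/37; mL=-1002/481, mR=-612/481; mL+mR=-1614/481 → advance -1; mR−mL=30/37 → turn +1·90°

0 60/41 12/13 -882/533 -636/533 5 -8 S
1 15/4 3 -39/8 -27/8 5 -7 E
2 12/13 60/37 -1002/481 -612/481 4 -7 N
3 2/3 30/41 -131/123 -86/123 4 -8 W
4 60/41 12/13 -882/533 -636/533 5 -8 S
5 15/4 3 -39/8 -27/8 5 -7 E
6 12/13 60/37 -1002/481 -612/481 4 -7 N
final 4 -8 W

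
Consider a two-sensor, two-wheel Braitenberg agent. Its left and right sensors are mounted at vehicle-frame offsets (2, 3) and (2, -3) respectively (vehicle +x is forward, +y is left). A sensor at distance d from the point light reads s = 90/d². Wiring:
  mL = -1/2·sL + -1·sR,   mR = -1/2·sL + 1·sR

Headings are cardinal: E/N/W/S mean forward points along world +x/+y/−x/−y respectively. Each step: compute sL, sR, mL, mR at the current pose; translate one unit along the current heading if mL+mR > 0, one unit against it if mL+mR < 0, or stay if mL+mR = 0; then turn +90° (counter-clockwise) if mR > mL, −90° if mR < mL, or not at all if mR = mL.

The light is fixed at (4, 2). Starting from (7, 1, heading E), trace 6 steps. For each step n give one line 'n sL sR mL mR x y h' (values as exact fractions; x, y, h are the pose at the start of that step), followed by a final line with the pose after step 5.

0 90/29 90/41 -4455/1189 765/1189 7 1 E
1 45 45/13 -675/26 -495/26 6 1 N
2 18/5 90 -459/5 441/5 6 0 W
3 45/26 45/8 -675/104 495/104 7 0 S
4 90/29 90/41 -4455/1189 765/1189 7 1 E
5 45 45/13 -675/26 -495/26 6 1 N
final 6 0 W

n=0: pose=(7,1,E); sL=90/29, sR=90/41; mL=-4455/1189, mR=765/1189; mL+mR=-90/29 → advance -1; mR−mL=180/41 → turn +1·90°
n=1: pose=(6,1,N); sL=45, sR=45/13; mL=-675/26, mR=-495/26; mL+mR=-45 → advance -1; mR−mL=90/13 → turn +1·90°
n=2: pose=(6,0,W); sL=18/5, sR=90; mL=-459/5, mR=441/5; mL+mR=-18/5 → advance -1; mR−mL=180 → turn +1·90°
n=3: pose=(7,0,S); sL=45/26, sR=45/8; mL=-675/104, mR=495/104; mL+mR=-45/26 → advance -1; mR−mL=45/4 → turn +1·90°
n=4: pose=(7,1,E); sL=90/29, sR=90/41; mL=-4455/1189, mR=765/1189; mL+mR=-90/29 → advance -1; mR−mL=180/41 → turn +1·90°
n=5: pose=(6,1,N); sL=45, sR=45/13; mL=-675/26, mR=-495/26; mL+mR=-45 → advance -1; mR−mL=90/13 → turn +1·90°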